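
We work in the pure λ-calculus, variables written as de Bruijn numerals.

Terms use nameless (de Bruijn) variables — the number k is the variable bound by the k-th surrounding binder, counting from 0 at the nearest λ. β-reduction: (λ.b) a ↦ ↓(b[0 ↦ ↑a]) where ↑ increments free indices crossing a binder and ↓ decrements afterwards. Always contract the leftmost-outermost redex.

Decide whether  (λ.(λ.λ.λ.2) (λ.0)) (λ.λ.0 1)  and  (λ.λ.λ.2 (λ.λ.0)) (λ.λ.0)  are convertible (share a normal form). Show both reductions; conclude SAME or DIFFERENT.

Answer: SAME — A ⇓ λ.λ.λ.0, B ⇓ λ.λ.λ.0

Derivation:
Term A:
  start: (λ.(λ.λ.λ.2) (λ.0)) (λ.λ.0 1)
  step 1: (λ.λ.λ.2) (λ.0)
  step 2: λ.λ.λ.0

Term B:
  start: (λ.λ.λ.2 (λ.λ.0)) (λ.λ.0)
  step 1: λ.λ.(λ.λ.0) (λ.λ.0)
  step 2: λ.λ.λ.0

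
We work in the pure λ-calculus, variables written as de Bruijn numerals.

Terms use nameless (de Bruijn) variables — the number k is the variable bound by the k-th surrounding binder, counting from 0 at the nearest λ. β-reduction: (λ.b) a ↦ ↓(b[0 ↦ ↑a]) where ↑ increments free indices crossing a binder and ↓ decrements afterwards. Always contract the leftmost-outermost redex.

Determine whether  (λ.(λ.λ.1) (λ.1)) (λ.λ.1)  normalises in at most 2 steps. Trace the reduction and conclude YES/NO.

Answer: YES — reaches normal form λ.λ.λ.λ.1 in 2 ≤ 2 steps

Reduction:
  start: (λ.(λ.λ.1) (λ.1)) (λ.λ.1)
  →1  (λ.λ.1) (λ.λ.λ.1)
  →2  λ.λ.λ.λ.1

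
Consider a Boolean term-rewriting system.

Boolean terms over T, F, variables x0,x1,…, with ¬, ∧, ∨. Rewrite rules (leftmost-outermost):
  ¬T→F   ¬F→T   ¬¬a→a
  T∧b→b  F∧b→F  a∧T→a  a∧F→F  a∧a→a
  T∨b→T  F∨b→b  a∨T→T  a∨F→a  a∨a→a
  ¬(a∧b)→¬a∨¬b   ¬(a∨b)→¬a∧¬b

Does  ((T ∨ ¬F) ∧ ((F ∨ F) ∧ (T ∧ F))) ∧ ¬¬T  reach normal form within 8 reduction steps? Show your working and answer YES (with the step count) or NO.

Answer: YES — reaches normal form F in 5 ≤ 8 steps

Working:
  start: ((T ∨ ¬F) ∧ ((F ∨ F) ∧ (T ∧ F))) ∧ ¬¬T
  →1  (T ∧ ((F ∨ F) ∧ (T ∧ F))) ∧ ¬¬T
  →2  ((F ∨ F) ∧ (T ∧ F)) ∧ ¬¬T
  →3  (F ∧ (T ∧ F)) ∧ ¬¬T
  →4  F ∧ ¬¬T
  →5  F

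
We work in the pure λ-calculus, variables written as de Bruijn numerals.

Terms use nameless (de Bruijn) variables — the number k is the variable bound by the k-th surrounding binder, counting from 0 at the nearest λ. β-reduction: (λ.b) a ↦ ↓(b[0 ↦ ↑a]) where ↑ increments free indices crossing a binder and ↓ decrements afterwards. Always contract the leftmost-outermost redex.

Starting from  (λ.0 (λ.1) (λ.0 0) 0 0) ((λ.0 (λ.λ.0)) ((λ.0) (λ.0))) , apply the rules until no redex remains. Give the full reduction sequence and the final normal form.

  start: (λ.0 (λ.1) (λ.0 0) 0 0) ((λ.0 (λ.λ.0)) ((λ.0) (λ.0)))
  →1  (λ.0 (λ.λ.0)) ((λ.0) (λ.0)) (λ.(λ.0 (λ.λ.0)) ((λ.0) (λ.0))) (λ.0 0) ((λ.0 (λ.λ.0)) ((λ.0) (λ.0))) ((λ.0 (λ.λ.0)) ((λ.0) (λ.0)))
  →2  (λ.0) (λ.0) (λ.λ.0) (λ.(λ.0 (λ.λ.0)) ((λ.0) (λ.0))) (λ.0 0) ((λ.0 (λ.λ.0)) ((λ.0) (λ.0))) ((λ.0 (λ.λ.0)) ((λ.0) (λ.0)))
  →3  (λ.0) (λ.λ.0) (λ.(λ.0 (λ.λ.0)) ((λ.0) (λ.0))) (λ.0 0) ((λ.0 (λ.λ.0)) ((λ.0) (λ.0))) ((λ.0 (λ.λ.0)) ((λ.0) (λ.0)))
  →4  (λ.λ.0) (λ.(λ.0 (λ.λ.0)) ((λ.0) (λ.0))) (λ.0 0) ((λ.0 (λ.λ.0)) ((λ.0) (λ.0))) ((λ.0 (λ.λ.0)) ((λ.0) (λ.0)))
  →5  (λ.0) (λ.0 0) ((λ.0 (λ.λ.0)) ((λ.0) (λ.0))) ((λ.0 (λ.λ.0)) ((λ.0) (λ.0)))
  →6  (λ.0 0) ((λ.0 (λ.λ.0)) ((λ.0) (λ.0))) ((λ.0 (λ.λ.0)) ((λ.0) (λ.0)))
  →7  (λ.0 (λ.λ.0)) ((λ.0) (λ.0)) ((λ.0 (λ.λ.0)) ((λ.0) (λ.0))) ((λ.0 (λ.λ.0)) ((λ.0) (λ.0)))
  →8  (λ.0) (λ.0) (λ.λ.0) ((λ.0 (λ.λ.0)) ((λ.0) (λ.0))) ((λ.0 (λ.λ.0)) ((λ.0) (λ.0)))
  →9  (λ.0) (λ.λ.0) ((λ.0 (λ.λ.0)) ((λ.0) (λ.0))) ((λ.0 (λ.λ.0)) ((λ.0) (λ.0)))
  →10  (λ.λ.0) ((λ.0 (λ.λ.0)) ((λ.0) (λ.0))) ((λ.0 (λ.λ.0)) ((λ.0) (λ.0)))
  →11  (λ.0) ((λ.0 (λ.λ.0)) ((λ.0) (λ.0)))
  →12  (λ.0 (λ.λ.0)) ((λ.0) (λ.0))
  →13  (λ.0) (λ.0) (λ.λ.0)
  →14  (λ.0) (λ.λ.0)
  →15  λ.λ.0

Answer: normal form = λ.λ.0  (in 15 steps)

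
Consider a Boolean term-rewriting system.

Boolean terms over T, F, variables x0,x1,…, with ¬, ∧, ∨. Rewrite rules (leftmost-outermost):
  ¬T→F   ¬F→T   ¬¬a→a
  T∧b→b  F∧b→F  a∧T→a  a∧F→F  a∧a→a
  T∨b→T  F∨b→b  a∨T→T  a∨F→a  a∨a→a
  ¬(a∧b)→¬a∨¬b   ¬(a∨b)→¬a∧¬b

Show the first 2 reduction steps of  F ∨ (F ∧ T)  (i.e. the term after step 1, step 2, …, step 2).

  start: F ∨ (F ∧ T)
  →1  F ∧ T
  →2  F

Answer: after 2 steps: F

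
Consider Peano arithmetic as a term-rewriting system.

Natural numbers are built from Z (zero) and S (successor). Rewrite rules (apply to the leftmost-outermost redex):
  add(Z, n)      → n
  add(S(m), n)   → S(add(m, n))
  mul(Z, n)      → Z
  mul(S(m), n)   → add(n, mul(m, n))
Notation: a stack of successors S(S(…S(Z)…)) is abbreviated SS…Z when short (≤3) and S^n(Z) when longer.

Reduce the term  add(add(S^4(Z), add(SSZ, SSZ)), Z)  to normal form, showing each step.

Answer: normal form = S^8(Z)  (in 17 steps)

Working:
  start: add(add(S^4(Z), add(SSZ, SSZ)), Z)
  step 1: add(S(add(SSSZ, add(SSZ, SSZ))), Z)
  step 2: S(add(add(SSSZ, add(SSZ, SSZ)), Z))
  step 3: S(add(S(add(SSZ, add(SSZ, SSZ))), Z))
  step 4: S(S(add(add(SSZ, add(SSZ, SSZ)), Z)))
  step 5: S(S(add(S(add(SZ, add(SSZ, SSZ))), Z)))
  step 6: S(S(S(add(add(SZ, add(SSZ, SSZ)), Z))))
  step 7: S(S(S(add(S(add(Z, add(SSZ, SSZ))), Z))))
  step 8: S(S(S(S(add(add(Z, add(SSZ, SSZ)), Z)))))
  step 9: S(S(S(S(add(add(SSZ, SSZ), Z)))))
  step 10: S(S(S(S(add(S(add(SZ, SSZ)), Z)))))
  step 11: S(S(S(S(S(add(add(SZ, SSZ), Z))))))
  step 12: S(S(S(S(S(add(S(add(Z, SSZ)), Z))))))
  step 13: S(S(S(S(S(S(add(add(Z, SSZ), Z)))))))
  step 14: S(S(S(S(S(S(add(SSZ, Z)))))))
  step 15: S(S(S(S(S(S(S(add(SZ, Z))))))))
  step 16: S(S(S(S(S(S(S(S(add(Z, Z)))))))))
  step 17: S^8(Z)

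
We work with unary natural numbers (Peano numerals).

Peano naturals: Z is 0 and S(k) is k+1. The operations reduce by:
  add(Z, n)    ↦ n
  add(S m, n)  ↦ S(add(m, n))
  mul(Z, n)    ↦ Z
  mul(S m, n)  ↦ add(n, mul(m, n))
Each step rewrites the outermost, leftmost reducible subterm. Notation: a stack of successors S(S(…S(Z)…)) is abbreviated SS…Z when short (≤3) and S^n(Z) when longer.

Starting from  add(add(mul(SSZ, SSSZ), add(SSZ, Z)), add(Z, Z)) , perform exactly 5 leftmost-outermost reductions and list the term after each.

Answer: after 5 steps: S(add(add(S(add(SZ, mul(SZ, SSSZ))), add(SSZ, Z)), add(Z, Z)))

Reduction:
  start: add(add(mul(SSZ, SSSZ), add(SSZ, Z)), add(Z, Z))
  →1  add(add(add(SSSZ, mul(SZ, SSSZ)), add(SSZ, Z)), add(Z, Z))
  →2  add(add(S(add(SSZ, mul(SZ, SSSZ))), add(SSZ, Z)), add(Z, Z))
  →3  add(S(add(add(SSZ, mul(SZ, SSSZ)), add(SSZ, Z))), add(Z, Z))
  →4  S(add(add(add(SSZ, mul(SZ, SSSZ)), add(SSZ, Z)), add(Z, Z)))
  →5  S(add(add(S(add(SZ, mul(SZ, SSSZ))), add(SSZ, Z)), add(Z, Z)))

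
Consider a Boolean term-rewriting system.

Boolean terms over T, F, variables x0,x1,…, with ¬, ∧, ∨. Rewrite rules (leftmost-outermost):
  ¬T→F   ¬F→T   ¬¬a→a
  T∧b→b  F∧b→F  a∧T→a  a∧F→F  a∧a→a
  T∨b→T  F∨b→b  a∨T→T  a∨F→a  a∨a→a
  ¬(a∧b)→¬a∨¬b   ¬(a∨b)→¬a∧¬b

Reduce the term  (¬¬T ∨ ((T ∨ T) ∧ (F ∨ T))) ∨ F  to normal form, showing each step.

Answer: normal form = T  (in 3 steps)

Derivation:
  start: (¬¬T ∨ ((T ∨ T) ∧ (F ∨ T))) ∨ F
  [1] ¬¬T ∨ ((T ∨ T) ∧ (F ∨ T))
  [2] T ∨ ((T ∨ T) ∧ (F ∨ T))
  [3] T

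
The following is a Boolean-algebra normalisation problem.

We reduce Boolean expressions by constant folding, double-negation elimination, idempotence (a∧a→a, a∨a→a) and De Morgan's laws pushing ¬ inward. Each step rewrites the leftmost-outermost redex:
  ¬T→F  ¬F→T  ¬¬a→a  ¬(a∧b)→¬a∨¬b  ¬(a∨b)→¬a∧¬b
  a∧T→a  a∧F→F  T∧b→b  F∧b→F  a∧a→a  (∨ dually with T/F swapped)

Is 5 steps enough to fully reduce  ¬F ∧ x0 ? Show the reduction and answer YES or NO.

Answer: YES — reaches normal form x0 in 2 ≤ 5 steps

Derivation:
  start: ¬F ∧ x0
  [1] T ∧ x0
  [2] x0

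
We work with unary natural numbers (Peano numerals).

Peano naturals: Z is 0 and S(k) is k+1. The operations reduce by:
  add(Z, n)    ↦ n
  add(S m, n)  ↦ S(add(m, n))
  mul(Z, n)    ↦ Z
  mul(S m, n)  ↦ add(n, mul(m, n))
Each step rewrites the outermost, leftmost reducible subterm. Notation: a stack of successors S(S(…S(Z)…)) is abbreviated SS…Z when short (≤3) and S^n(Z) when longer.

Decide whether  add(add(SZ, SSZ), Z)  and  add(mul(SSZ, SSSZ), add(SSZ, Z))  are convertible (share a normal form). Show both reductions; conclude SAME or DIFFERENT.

Answer: DIFFERENT — A ⇓ SSSZ, B ⇓ S^8(Z)

Working:
Term A:
  start: add(add(SZ, SSZ), Z)
  [1] add(S(add(Z, SSZ)), Z)
  [2] S(add(add(Z, SSZ), Z))
  [3] S(add(SSZ, Z))
  [4] S(S(add(SZ, Z)))
  [5] S(S(S(add(Z, Z))))
  [6] SSSZ

Term B:
  start: add(mul(SSZ, SSSZ), add(SSZ, Z))
  [1] add(add(SSSZ, mul(SZ, SSSZ)), add(SSZ, Z))
  [2] add(S(add(SSZ, mul(SZ, SSSZ))), add(SSZ, Z))
  [3] S(add(add(SSZ, mul(SZ, SSSZ)), add(SSZ, Z)))
  [4] S(add(S(add(SZ, mul(SZ, SSSZ))), add(SSZ, Z)))
  [5] S(S(add(add(SZ, mul(SZ, SSSZ)), add(SSZ, Z))))
  [6] S(S(add(S(add(Z, mul(SZ, SSSZ))), add(SSZ, Z))))
  [7] S(S(S(add(add(Z, mul(SZ, SSSZ)), add(SSZ, Z)))))
  [8] S(S(S(add(mul(SZ, SSSZ), add(SSZ, Z)))))
  [9] S(S(S(add(add(SSSZ, mul(Z, SSSZ)), add(SSZ, Z)))))
  [10] S(S(S(add(S(add(SSZ, mul(Z, SSSZ))), add(SSZ, Z)))))
  [11] S(S(S(S(add(add(SSZ, mul(Z, SSSZ)), add(SSZ, Z))))))
  [12] S(S(S(S(add(S(add(SZ, mul(Z, SSSZ))), add(SSZ, Z))))))
  [13] S(S(S(S(S(add(add(SZ, mul(Z, SSSZ)), add(SSZ, Z)))))))
  [14] S(S(S(S(S(add(S(add(Z, mul(Z, SSSZ))), add(SSZ, Z)))))))
  [15] S(S(S(S(S(S(add(add(Z, mul(Z, SSSZ)), add(SSZ, Z))))))))
  [16] S(S(S(S(S(S(add(mul(Z, SSSZ), add(SSZ, Z))))))))
  [17] S(S(S(S(S(S(add(Z, add(SSZ, Z))))))))
  [18] S(S(S(S(S(S(add(SSZ, Z)))))))
  [19] S(S(S(S(S(S(S(add(SZ, Z))))))))
  [20] S(S(S(S(S(S(S(S(add(Z, Z)))))))))
  [21] S^8(Z)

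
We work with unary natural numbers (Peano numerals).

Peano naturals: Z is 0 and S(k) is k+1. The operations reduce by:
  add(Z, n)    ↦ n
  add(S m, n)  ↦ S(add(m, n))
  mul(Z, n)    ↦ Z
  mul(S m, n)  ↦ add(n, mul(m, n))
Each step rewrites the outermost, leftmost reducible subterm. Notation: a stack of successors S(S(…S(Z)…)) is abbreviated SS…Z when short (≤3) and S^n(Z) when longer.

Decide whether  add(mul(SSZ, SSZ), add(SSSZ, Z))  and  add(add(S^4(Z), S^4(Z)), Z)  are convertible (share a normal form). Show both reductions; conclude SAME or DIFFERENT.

Term A:
  start: add(mul(SSZ, SSZ), add(SSSZ, Z))
  →1  add(add(SSZ, mul(SZ, SSZ)), add(SSSZ, Z))
  →2  add(S(add(SZ, mul(SZ, SSZ))), add(SSSZ, Z))
  →3  S(add(add(SZ, mul(SZ, SSZ)), add(SSSZ, Z)))
  →4  S(add(S(add(Z, mul(SZ, SSZ))), add(SSSZ, Z)))
  →5  S(S(add(add(Z, mul(SZ, SSZ)), add(SSSZ, Z))))
  →6  S(S(add(mul(SZ, SSZ), add(SSSZ, Z))))
  →7  S(S(add(add(SSZ, mul(Z, SSZ)), add(SSSZ, Z))))
  →8  S(S(add(S(add(SZ, mul(Z, SSZ))), add(SSSZ, Z))))
  →9  S(S(S(add(add(SZ, mul(Z, SSZ)), add(SSSZ, Z)))))
  →10  S(S(S(add(S(add(Z, mul(Z, SSZ))), add(SSSZ, Z)))))
  →11  S(S(S(S(add(add(Z, mul(Z, SSZ)), add(SSSZ, Z))))))
  →12  S(S(S(S(add(mul(Z, SSZ), add(SSSZ, Z))))))
  →13  S(S(S(S(add(Z, add(SSSZ, Z))))))
  →14  S(S(S(S(add(SSSZ, Z)))))
  →15  S(S(S(S(S(add(SSZ, Z))))))
  →16  S(S(S(S(S(S(add(SZ, Z)))))))
  →17  S(S(S(S(S(S(S(add(Z, Z))))))))
  →18  S^7(Z)

Term B:
  start: add(add(S^4(Z), S^4(Z)), Z)
  →1  add(S(add(SSSZ, S^4(Z))), Z)
  →2  S(add(add(SSSZ, S^4(Z)), Z))
  →3  S(add(S(add(SSZ, S^4(Z))), Z))
  →4  S(S(add(add(SSZ, S^4(Z)), Z)))
  →5  S(S(add(S(add(SZ, S^4(Z))), Z)))
  →6  S(S(S(add(add(SZ, S^4(Z)), Z))))
  →7  S(S(S(add(S(add(Z, S^4(Z))), Z))))
  →8  S(S(S(S(add(add(Z, S^4(Z)), Z)))))
  →9  S(S(S(S(add(S^4(Z), Z)))))
  →10  S(S(S(S(S(add(SSSZ, Z))))))
  →11  S(S(S(S(S(S(add(SSZ, Z)))))))
  →12  S(S(S(S(S(S(S(add(SZ, Z))))))))
  →13  S(S(S(S(S(S(S(S(add(Z, Z)))))))))
  →14  S^8(Z)

Answer: DIFFERENT — A ⇓ S^7(Z), B ⇓ S^8(Z)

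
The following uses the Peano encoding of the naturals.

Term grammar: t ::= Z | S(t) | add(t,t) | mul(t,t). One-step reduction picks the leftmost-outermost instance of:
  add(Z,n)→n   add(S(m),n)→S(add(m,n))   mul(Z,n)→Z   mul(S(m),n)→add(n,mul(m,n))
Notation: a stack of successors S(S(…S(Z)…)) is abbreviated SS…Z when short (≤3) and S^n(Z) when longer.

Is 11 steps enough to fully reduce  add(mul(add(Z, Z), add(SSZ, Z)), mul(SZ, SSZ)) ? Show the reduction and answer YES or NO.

Answer: YES — reaches normal form SSZ in 8 ≤ 11 steps

Working:
  start: add(mul(add(Z, Z), add(SSZ, Z)), mul(SZ, SSZ))
  [1] add(mul(Z, add(SSZ, Z)), mul(SZ, SSZ))
  [2] add(Z, mul(SZ, SSZ))
  [3] mul(SZ, SSZ)
  [4] add(SSZ, mul(Z, SSZ))
  [5] S(add(SZ, mul(Z, SSZ)))
  [6] S(S(add(Z, mul(Z, SSZ))))
  [7] S(S(mul(Z, SSZ)))
  [8] SSZ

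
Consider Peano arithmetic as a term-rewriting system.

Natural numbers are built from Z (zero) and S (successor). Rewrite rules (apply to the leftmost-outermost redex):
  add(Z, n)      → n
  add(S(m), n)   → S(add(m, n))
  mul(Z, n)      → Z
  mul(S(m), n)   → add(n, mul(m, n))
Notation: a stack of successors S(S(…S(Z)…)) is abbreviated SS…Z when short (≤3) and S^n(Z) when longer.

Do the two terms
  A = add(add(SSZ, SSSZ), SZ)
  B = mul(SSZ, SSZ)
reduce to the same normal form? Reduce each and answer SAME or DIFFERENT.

Term A:
  start: add(add(SSZ, SSSZ), SZ)
  [1] add(S(add(SZ, SSSZ)), SZ)
  [2] S(add(add(SZ, SSSZ), SZ))
  [3] S(add(S(add(Z, SSSZ)), SZ))
  [4] S(S(add(add(Z, SSSZ), SZ)))
  [5] S(S(add(SSSZ, SZ)))
  [6] S(S(S(add(SSZ, SZ))))
  [7] S(S(S(S(add(SZ, SZ)))))
  [8] S(S(S(S(S(add(Z, SZ))))))
  [9] S^6(Z)

Term B:
  start: mul(SSZ, SSZ)
  [1] add(SSZ, mul(SZ, SSZ))
  [2] S(add(SZ, mul(SZ, SSZ)))
  [3] S(S(add(Z, mul(SZ, SSZ))))
  [4] S(S(mul(SZ, SSZ)))
  [5] S(S(add(SSZ, mul(Z, SSZ))))
  [6] S(S(S(add(SZ, mul(Z, SSZ)))))
  [7] S(S(S(S(add(Z, mul(Z, SSZ))))))
  [8] S(S(S(S(mul(Z, SSZ)))))
  [9] S^4(Z)

Answer: DIFFERENT — A ⇓ S^6(Z), B ⇓ S^4(Z)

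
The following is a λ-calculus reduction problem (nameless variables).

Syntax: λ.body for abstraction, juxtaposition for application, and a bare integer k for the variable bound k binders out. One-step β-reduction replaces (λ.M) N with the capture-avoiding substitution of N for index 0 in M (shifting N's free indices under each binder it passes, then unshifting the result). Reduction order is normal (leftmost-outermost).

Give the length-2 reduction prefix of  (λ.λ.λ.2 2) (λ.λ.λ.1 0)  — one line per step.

  start: (λ.λ.λ.2 2) (λ.λ.λ.1 0)
  →1  λ.λ.(λ.λ.λ.1 0) (λ.λ.λ.1 0)
  →2  λ.λ.λ.λ.1 0

Answer: after 2 steps: λ.λ.λ.λ.1 0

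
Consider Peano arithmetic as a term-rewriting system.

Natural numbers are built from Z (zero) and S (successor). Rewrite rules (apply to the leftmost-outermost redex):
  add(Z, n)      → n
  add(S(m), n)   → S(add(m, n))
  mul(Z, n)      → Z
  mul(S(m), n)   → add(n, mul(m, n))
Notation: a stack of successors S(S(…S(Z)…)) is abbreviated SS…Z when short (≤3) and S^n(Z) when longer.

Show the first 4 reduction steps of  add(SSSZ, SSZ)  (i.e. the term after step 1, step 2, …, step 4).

  start: add(SSSZ, SSZ)
  step 1: S(add(SSZ, SSZ))
  step 2: S(S(add(SZ, SSZ)))
  step 3: S(S(S(add(Z, SSZ))))
  step 4: S^5(Z)

Answer: after 4 steps: S^5(Z)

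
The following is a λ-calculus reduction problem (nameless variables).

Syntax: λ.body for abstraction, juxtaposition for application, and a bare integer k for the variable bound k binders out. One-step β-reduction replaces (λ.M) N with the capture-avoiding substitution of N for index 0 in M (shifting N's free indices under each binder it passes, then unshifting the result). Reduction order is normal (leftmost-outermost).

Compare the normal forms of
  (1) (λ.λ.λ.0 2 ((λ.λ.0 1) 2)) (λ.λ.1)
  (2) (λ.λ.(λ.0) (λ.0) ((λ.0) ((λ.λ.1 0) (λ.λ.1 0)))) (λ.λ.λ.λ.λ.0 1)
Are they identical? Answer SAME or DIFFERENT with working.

Answer: DIFFERENT — A ⇓ λ.λ.0 (λ.λ.1) (λ.0 (λ.λ.1)), B ⇓ λ.λ.λ.1 0

Derivation:
Term A:
  start: (λ.λ.λ.0 2 ((λ.λ.0 1) 2)) (λ.λ.1)
  step 1: λ.λ.0 (λ.λ.1) ((λ.λ.0 1) (λ.λ.1))
  step 2: λ.λ.0 (λ.λ.1) (λ.0 (λ.λ.1))

Term B:
  start: (λ.λ.(λ.0) (λ.0) ((λ.0) ((λ.λ.1 0) (λ.λ.1 0)))) (λ.λ.λ.λ.λ.0 1)
  step 1: λ.(λ.0) (λ.0) ((λ.0) ((λ.λ.1 0) (λ.λ.1 0)))
  step 2: λ.(λ.0) ((λ.0) ((λ.λ.1 0) (λ.λ.1 0)))
  step 3: λ.(λ.0) ((λ.λ.1 0) (λ.λ.1 0))
  step 4: λ.(λ.λ.1 0) (λ.λ.1 0)
  step 5: λ.λ.(λ.λ.1 0) 0
  step 6: λ.λ.λ.1 0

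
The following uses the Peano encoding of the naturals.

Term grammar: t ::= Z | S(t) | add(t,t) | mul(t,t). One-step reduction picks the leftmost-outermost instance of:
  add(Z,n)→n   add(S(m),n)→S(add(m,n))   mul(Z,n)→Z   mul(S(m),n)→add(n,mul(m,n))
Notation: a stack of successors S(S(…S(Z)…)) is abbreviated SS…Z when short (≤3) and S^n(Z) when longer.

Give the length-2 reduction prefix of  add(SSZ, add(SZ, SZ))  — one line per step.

Answer: after 2 steps: S(S(add(Z, add(SZ, SZ))))

Working:
  start: add(SSZ, add(SZ, SZ))
  →1  S(add(SZ, add(SZ, SZ)))
  →2  S(S(add(Z, add(SZ, SZ))))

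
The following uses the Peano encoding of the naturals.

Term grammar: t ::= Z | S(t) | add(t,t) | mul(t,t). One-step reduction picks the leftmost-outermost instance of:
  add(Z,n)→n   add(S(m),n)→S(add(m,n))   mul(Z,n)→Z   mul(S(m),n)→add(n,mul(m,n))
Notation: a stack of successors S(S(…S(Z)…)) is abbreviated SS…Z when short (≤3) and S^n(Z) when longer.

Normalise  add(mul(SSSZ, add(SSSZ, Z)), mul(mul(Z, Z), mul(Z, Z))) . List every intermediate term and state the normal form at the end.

  start: add(mul(SSSZ, add(SSSZ, Z)), mul(mul(Z, Z), mul(Z, Z)))
  step 1: add(add(add(SSSZ, Z), mul(SSZ, add(SSSZ, Z))), mul(mul(Z, Z), mul(Z, Z)))
  step 2: add(add(S(add(SSZ, Z)), mul(SSZ, add(SSSZ, Z))), mul(mul(Z, Z), mul(Z, Z)))
  step 3: add(S(add(add(SSZ, Z), mul(SSZ, add(SSSZ, Z)))), mul(mul(Z, Z), mul(Z, Z)))
  step 4: S(add(add(add(SSZ, Z), mul(SSZ, add(SSSZ, Z))), mul(mul(Z, Z), mul(Z, Z))))
  step 5: S(add(add(S(add(SZ, Z)), mul(SSZ, add(SSSZ, Z))), mul(mul(Z, Z), mul(Z, Z))))
  step 6: S(add(S(add(add(SZ, Z), mul(SSZ, add(SSSZ, Z)))), mul(mul(Z, Z), mul(Z, Z))))
  step 7: S(S(add(add(add(SZ, Z), mul(SSZ, add(SSSZ, Z))), mul(mul(Z, Z), mul(Z, Z)))))
  step 8: S(S(add(add(S(add(Z, Z)), mul(SSZ, add(SSSZ, Z))), mul(mul(Z, Z), mul(Z, Z)))))
  step 9: S(S(add(S(add(add(Z, Z), mul(SSZ, add(SSSZ, Z)))), mul(mul(Z, Z), mul(Z, Z)))))
  step 10: S(S(S(add(add(add(Z, Z), mul(SSZ, add(SSSZ, Z))), mul(mul(Z, Z), mul(Z, Z))))))
  step 11: S(S(S(add(add(Z, mul(SSZ, add(SSSZ, Z))), mul(mul(Z, Z), mul(Z, Z))))))
  step 12: S(S(S(add(mul(SSZ, add(SSSZ, Z)), mul(mul(Z, Z), mul(Z, Z))))))
  step 13: S(S(S(add(add(add(SSSZ, Z), mul(SZ, add(SSSZ, Z))), mul(mul(Z, Z), mul(Z, Z))))))
  step 14: S(S(S(add(add(S(add(SSZ, Z)), mul(SZ, add(SSSZ, Z))), mul(mul(Z, Z), mul(Z, Z))))))
  step 15: S(S(S(add(S(add(add(SSZ, Z), mul(SZ, add(SSSZ, Z)))), mul(mul(Z, Z), mul(Z, Z))))))
  step 16: S(S(S(S(add(add(add(SSZ, Z), mul(SZ, add(SSSZ, Z))), mul(mul(Z, Z), mul(Z, Z)))))))
  step 17: S(S(S(S(add(add(S(add(SZ, Z)), mul(SZ, add(SSSZ, Z))), mul(mul(Z, Z), mul(Z, Z)))))))
  step 18: S(S(S(S(add(S(add(add(SZ, Z), mul(SZ, add(SSSZ, Z)))), mul(mul(Z, Z), mul(Z, Z)))))))
  step 19: S(S(S(S(S(add(add(add(SZ, Z), mul(SZ, add(SSSZ, Z))), mul(mul(Z, Z), mul(Z, Z))))))))
  step 20: S(S(S(S(S(add(add(S(add(Z, Z)), mul(SZ, add(SSSZ, Z))), mul(mul(Z, Z), mul(Z, Z))))))))
  step 21: S(S(S(S(S(add(S(add(add(Z, Z), mul(SZ, add(SSSZ, Z)))), mul(mul(Z, Z), mul(Z, Z))))))))
  step 22: S(S(S(S(S(S(add(add(add(Z, Z), mul(SZ, add(SSSZ, Z))), mul(mul(Z, Z), mul(Z, Z)))))))))
  step 23: S(S(S(S(S(S(add(add(Z, mul(SZ, add(SSSZ, Z))), mul(mul(Z, Z), mul(Z, Z)))))))))
  step 24: S(S(S(S(S(S(add(mul(SZ, add(SSSZ, Z)), mul(mul(Z, Z), mul(Z, Z)))))))))
  step 25: S(S(S(S(S(S(add(add(add(SSSZ, Z), mul(Z, add(SSSZ, Z))), mul(mul(Z, Z), mul(Z, Z)))))))))
  step 26: S(S(S(S(S(S(add(add(S(add(SSZ, Z)), mul(Z, add(SSSZ, Z))), mul(mul(Z, Z), mul(Z, Z)))))))))
  step 27: S(S(S(S(S(S(add(S(add(add(SSZ, Z), mul(Z, add(SSSZ, Z)))), mul(mul(Z, Z), mul(Z, Z)))))))))
  step 28: S(S(S(S(S(S(S(add(add(add(SSZ, Z), mul(Z, add(SSSZ, Z))), mul(mul(Z, Z), mul(Z, Z))))))))))
  step 29: S(S(S(S(S(S(S(add(add(S(add(SZ, Z)), mul(Z, add(SSSZ, Z))), mul(mul(Z, Z), mul(Z, Z))))))))))
  step 30: S(S(S(S(S(S(S(add(S(add(add(SZ, Z), mul(Z, add(SSSZ, Z)))), mul(mul(Z, Z), mul(Z, Z))))))))))
  step 31: S(S(S(S(S(S(S(S(add(add(add(SZ, Z), mul(Z, add(SSSZ, Z))), mul(mul(Z, Z), mul(Z, Z)))))))))))
  step 32: S(S(S(S(S(S(S(S(add(add(S(add(Z, Z)), mul(Z, add(SSSZ, Z))), mul(mul(Z, Z), mul(Z, Z)))))))))))
  step 33: S(S(S(S(S(S(S(S(add(S(add(add(Z, Z), mul(Z, add(SSSZ, Z)))), mul(mul(Z, Z), mul(Z, Z)))))))))))
  step 34: S(S(S(S(S(S(S(S(S(add(add(add(Z, Z), mul(Z, add(SSSZ, Z))), mul(mul(Z, Z), mul(Z, Z))))))))))))
  step 35: S(S(S(S(S(S(S(S(S(add(add(Z, mul(Z, add(SSSZ, Z))), mul(mul(Z, Z), mul(Z, Z))))))))))))
  step 36: S(S(S(S(S(S(S(S(S(add(mul(Z, add(SSSZ, Z)), mul(mul(Z, Z), mul(Z, Z))))))))))))
  step 37: S(S(S(S(S(S(S(S(S(add(Z, mul(mul(Z, Z), mul(Z, Z))))))))))))
  step 38: S(S(S(S(S(S(S(S(S(mul(mul(Z, Z), mul(Z, Z)))))))))))
  step 39: S(S(S(S(S(S(S(S(S(mul(Z, mul(Z, Z)))))))))))
  step 40: S^9(Z)

Answer: normal form = S^9(Z)  (in 40 steps)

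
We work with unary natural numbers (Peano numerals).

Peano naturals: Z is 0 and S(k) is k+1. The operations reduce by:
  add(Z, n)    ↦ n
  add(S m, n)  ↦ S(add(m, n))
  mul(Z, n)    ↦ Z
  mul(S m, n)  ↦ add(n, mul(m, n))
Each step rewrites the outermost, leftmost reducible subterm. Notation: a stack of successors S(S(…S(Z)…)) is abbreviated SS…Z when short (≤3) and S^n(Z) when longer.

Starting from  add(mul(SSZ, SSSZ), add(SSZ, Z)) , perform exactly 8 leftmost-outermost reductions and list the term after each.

Answer: after 8 steps: S(S(S(add(mul(SZ, SSSZ), add(SSZ, Z)))))

Working:
  start: add(mul(SSZ, SSSZ), add(SSZ, Z))
  [1] add(add(SSSZ, mul(SZ, SSSZ)), add(SSZ, Z))
  [2] add(S(add(SSZ, mul(SZ, SSSZ))), add(SSZ, Z))
  [3] S(add(add(SSZ, mul(SZ, SSSZ)), add(SSZ, Z)))
  [4] S(add(S(add(SZ, mul(SZ, SSSZ))), add(SSZ, Z)))
  [5] S(S(add(add(SZ, mul(SZ, SSSZ)), add(SSZ, Z))))
  [6] S(S(add(S(add(Z, mul(SZ, SSSZ))), add(SSZ, Z))))
  [7] S(S(S(add(add(Z, mul(SZ, SSSZ)), add(SSZ, Z)))))
  [8] S(S(S(add(mul(SZ, SSSZ), add(SSZ, Z)))))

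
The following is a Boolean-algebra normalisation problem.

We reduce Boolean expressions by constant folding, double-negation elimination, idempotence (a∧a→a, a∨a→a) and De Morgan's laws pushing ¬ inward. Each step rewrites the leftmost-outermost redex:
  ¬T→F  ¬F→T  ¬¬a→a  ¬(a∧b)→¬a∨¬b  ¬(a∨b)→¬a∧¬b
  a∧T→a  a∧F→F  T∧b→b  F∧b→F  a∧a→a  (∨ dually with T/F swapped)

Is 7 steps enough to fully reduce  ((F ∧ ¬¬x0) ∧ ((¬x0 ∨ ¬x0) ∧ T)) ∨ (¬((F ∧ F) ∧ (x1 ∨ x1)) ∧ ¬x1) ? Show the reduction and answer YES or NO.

  start: ((F ∧ ¬¬x0) ∧ ((¬x0 ∨ ¬x0) ∧ T)) ∨ (¬((F ∧ F) ∧ (x1 ∨ x1)) ∧ ¬x1)
  step 1: (F ∧ ((¬x0 ∨ ¬x0) ∧ T)) ∨ (¬((F ∧ F) ∧ (x1 ∨ x1)) ∧ ¬x1)
  step 2: F ∨ (¬((F ∧ F) ∧ (x1 ∨ x1)) ∧ ¬x1)
  step 3: ¬((F ∧ F) ∧ (x1 ∨ x1)) ∧ ¬x1
  step 4: (¬(F ∧ F) ∨ ¬(x1 ∨ x1)) ∧ ¬x1
  step 5: ((¬F ∨ ¬F) ∨ ¬(x1 ∨ x1)) ∧ ¬x1
  step 6: (¬F ∨ ¬(x1 ∨ x1)) ∧ ¬x1
  step 7: (T ∨ ¬(x1 ∨ x1)) ∧ ¬x1

Answer: NO — after 7 steps the term is (T ∨ ¬(x1 ∨ x1)) ∧ ¬x1, not yet normal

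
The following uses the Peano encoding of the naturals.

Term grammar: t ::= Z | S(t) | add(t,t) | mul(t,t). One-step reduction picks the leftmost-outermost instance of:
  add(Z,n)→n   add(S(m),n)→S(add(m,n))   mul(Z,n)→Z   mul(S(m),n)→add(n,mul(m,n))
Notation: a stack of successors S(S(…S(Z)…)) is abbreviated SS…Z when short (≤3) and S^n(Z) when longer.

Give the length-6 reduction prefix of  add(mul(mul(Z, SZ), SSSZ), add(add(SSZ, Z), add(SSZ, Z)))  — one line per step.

Answer: after 6 steps: S(add(S(add(Z, Z)), add(SSZ, Z)))

Working:
  start: add(mul(mul(Z, SZ), SSSZ), add(add(SSZ, Z), add(SSZ, Z)))
  [1] add(mul(Z, SSSZ), add(add(SSZ, Z), add(SSZ, Z)))
  [2] add(Z, add(add(SSZ, Z), add(SSZ, Z)))
  [3] add(add(SSZ, Z), add(SSZ, Z))
  [4] add(S(add(SZ, Z)), add(SSZ, Z))
  [5] S(add(add(SZ, Z), add(SSZ, Z)))
  [6] S(add(S(add(Z, Z)), add(SSZ, Z)))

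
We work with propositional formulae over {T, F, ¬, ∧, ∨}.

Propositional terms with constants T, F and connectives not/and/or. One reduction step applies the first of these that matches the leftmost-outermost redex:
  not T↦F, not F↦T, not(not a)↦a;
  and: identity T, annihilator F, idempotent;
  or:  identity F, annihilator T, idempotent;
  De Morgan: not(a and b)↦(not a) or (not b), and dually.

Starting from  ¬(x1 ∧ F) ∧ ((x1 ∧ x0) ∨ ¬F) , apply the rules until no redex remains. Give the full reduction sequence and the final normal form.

Answer: normal form = T  (in 6 steps)

Derivation:
  start: ¬(x1 ∧ F) ∧ ((x1 ∧ x0) ∨ ¬F)
  step 1: (¬x1 ∨ ¬F) ∧ ((x1 ∧ x0) ∨ ¬F)
  step 2: (¬x1 ∨ T) ∧ ((x1 ∧ x0) ∨ ¬F)
  step 3: T ∧ ((x1 ∧ x0) ∨ ¬F)
  step 4: (x1 ∧ x0) ∨ ¬F
  step 5: (x1 ∧ x0) ∨ T
  step 6: T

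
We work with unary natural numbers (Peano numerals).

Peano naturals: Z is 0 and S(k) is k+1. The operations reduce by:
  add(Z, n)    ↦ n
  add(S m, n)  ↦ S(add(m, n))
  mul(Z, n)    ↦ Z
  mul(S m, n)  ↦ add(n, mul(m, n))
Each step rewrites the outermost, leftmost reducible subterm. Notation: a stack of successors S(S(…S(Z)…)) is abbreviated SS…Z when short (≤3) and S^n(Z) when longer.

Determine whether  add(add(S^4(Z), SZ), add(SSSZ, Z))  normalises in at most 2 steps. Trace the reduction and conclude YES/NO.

Answer: NO — after 2 steps the term is S(add(add(SSSZ, SZ), add(SSSZ, Z))), not yet normal

Derivation:
  start: add(add(S^4(Z), SZ), add(SSSZ, Z))
  step 1: add(S(add(SSSZ, SZ)), add(SSSZ, Z))
  step 2: S(add(add(SSSZ, SZ), add(SSSZ, Z)))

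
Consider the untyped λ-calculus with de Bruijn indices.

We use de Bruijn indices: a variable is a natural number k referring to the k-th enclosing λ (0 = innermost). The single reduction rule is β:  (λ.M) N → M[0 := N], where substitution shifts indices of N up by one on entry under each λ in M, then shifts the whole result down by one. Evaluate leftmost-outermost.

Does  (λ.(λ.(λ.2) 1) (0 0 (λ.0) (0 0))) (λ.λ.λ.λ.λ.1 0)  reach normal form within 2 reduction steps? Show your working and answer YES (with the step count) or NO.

Answer: NO — after 2 steps the term is (λ.λ.λ.λ.λ.λ.1 0) (λ.λ.λ.λ.λ.1 0), not yet normal

Reduction:
  start: (λ.(λ.(λ.2) 1) (0 0 (λ.0) (0 0))) (λ.λ.λ.λ.λ.1 0)
  [1] (λ.(λ.λ.λ.λ.λ.λ.1 0) (λ.λ.λ.λ.λ.1 0)) ((λ.λ.λ.λ.λ.1 0) (λ.λ.λ.λ.λ.1 0) (λ.0) ((λ.λ.λ.λ.λ.1 0) (λ.λ.λ.λ.λ.1 0)))
  [2] (λ.λ.λ.λ.λ.λ.1 0) (λ.λ.λ.λ.λ.1 0)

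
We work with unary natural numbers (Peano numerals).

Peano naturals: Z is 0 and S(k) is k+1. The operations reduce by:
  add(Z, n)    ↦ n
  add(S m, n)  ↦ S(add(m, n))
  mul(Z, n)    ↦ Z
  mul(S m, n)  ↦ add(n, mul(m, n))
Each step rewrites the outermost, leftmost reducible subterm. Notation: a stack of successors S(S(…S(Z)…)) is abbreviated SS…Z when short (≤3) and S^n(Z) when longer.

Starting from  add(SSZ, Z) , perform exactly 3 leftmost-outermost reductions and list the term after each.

Answer: after 3 steps: SSZ

Derivation:
  start: add(SSZ, Z)
  [1] S(add(SZ, Z))
  [2] S(S(add(Z, Z)))
  [3] SSZ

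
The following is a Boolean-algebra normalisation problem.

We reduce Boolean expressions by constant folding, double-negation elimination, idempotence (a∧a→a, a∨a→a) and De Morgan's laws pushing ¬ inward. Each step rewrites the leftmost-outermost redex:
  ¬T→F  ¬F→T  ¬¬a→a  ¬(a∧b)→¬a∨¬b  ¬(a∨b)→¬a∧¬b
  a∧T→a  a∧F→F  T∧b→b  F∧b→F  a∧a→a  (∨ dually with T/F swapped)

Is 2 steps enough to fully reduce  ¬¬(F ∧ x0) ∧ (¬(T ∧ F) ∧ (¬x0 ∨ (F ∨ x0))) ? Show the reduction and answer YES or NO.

Answer: NO — after 2 steps the term is F ∧ (¬(T ∧ F) ∧ (¬x0 ∨ (F ∨ x0))), not yet normal

Reduction:
  start: ¬¬(F ∧ x0) ∧ (¬(T ∧ F) ∧ (¬x0 ∨ (F ∨ x0)))
  step 1: (F ∧ x0) ∧ (¬(T ∧ F) ∧ (¬x0 ∨ (F ∨ x0)))
  step 2: F ∧ (¬(T ∧ F) ∧ (¬x0 ∨ (F ∨ x0)))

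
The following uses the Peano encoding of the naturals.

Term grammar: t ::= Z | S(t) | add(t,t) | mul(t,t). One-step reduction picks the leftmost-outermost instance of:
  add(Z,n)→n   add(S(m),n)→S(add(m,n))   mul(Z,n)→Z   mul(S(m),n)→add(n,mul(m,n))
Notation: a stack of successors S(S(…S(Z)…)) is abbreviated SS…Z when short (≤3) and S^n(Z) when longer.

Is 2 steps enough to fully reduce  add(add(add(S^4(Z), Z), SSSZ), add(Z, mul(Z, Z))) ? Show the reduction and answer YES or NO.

  start: add(add(add(S^4(Z), Z), SSSZ), add(Z, mul(Z, Z)))
  →1  add(add(S(add(SSSZ, Z)), SSSZ), add(Z, mul(Z, Z)))
  →2  add(S(add(add(SSSZ, Z), SSSZ)), add(Z, mul(Z, Z)))

Answer: NO — after 2 steps the term is add(S(add(add(SSSZ, Z), SSSZ)), add(Z, mul(Z, Z))), not yet normal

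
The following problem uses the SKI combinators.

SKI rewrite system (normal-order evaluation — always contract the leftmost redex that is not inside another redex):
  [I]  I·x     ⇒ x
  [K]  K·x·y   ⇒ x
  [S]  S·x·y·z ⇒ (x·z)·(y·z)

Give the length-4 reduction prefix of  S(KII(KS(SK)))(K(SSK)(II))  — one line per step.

  start: S(KII(KS(SK)))(K(SSK)(II))
  [1] S(I(KS(SK)))(K(SSK)(II))
  [2] S(KS(SK))(K(SSK)(II))
  [3] SS(K(SSK)(II))
  [4] SS(SSK)

Answer: after 4 steps: SS(SSK)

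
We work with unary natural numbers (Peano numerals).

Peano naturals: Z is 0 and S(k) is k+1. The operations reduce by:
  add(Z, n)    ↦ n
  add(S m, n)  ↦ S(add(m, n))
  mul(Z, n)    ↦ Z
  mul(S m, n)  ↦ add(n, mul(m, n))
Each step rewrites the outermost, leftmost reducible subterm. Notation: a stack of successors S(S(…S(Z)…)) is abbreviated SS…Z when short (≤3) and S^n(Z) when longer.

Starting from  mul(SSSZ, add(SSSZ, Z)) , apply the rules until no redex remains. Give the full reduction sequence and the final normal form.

Answer: normal form = S^9(Z)  (in 28 steps)

Derivation:
  start: mul(SSSZ, add(SSSZ, Z))
  [1] add(add(SSSZ, Z), mul(SSZ, add(SSSZ, Z)))
  [2] add(S(add(SSZ, Z)), mul(SSZ, add(SSSZ, Z)))
  [3] S(add(add(SSZ, Z), mul(SSZ, add(SSSZ, Z))))
  [4] S(add(S(add(SZ, Z)), mul(SSZ, add(SSSZ, Z))))
  [5] S(S(add(add(SZ, Z), mul(SSZ, add(SSSZ, Z)))))
  [6] S(S(add(S(add(Z, Z)), mul(SSZ, add(SSSZ, Z)))))
  [7] S(S(S(add(add(Z, Z), mul(SSZ, add(SSSZ, Z))))))
  [8] S(S(S(add(Z, mul(SSZ, add(SSSZ, Z))))))
  [9] S(S(S(mul(SSZ, add(SSSZ, Z)))))
  [10] S(S(S(add(add(SSSZ, Z), mul(SZ, add(SSSZ, Z))))))
  [11] S(S(S(add(S(add(SSZ, Z)), mul(SZ, add(SSSZ, Z))))))
  [12] S(S(S(S(add(add(SSZ, Z), mul(SZ, add(SSSZ, Z)))))))
  [13] S(S(S(S(add(S(add(SZ, Z)), mul(SZ, add(SSSZ, Z)))))))
  [14] S(S(S(S(S(add(add(SZ, Z), mul(SZ, add(SSSZ, Z))))))))
  [15] S(S(S(S(S(add(S(add(Z, Z)), mul(SZ, add(SSSZ, Z))))))))
  [16] S(S(S(S(S(S(add(add(Z, Z), mul(SZ, add(SSSZ, Z)))))))))
  [17] S(S(S(S(S(S(add(Z, mul(SZ, add(SSSZ, Z)))))))))
  [18] S(S(S(S(S(S(mul(SZ, add(SSSZ, Z))))))))
  [19] S(S(S(S(S(S(add(add(SSSZ, Z), mul(Z, add(SSSZ, Z)))))))))
  [20] S(S(S(S(S(S(add(S(add(SSZ, Z)), mul(Z, add(SSSZ, Z)))))))))
  [21] S(S(S(S(S(S(S(add(add(SSZ, Z), mul(Z, add(SSSZ, Z))))))))))
  [22] S(S(S(S(S(S(S(add(S(add(SZ, Z)), mul(Z, add(SSSZ, Z))))))))))
  [23] S(S(S(S(S(S(S(S(add(add(SZ, Z), mul(Z, add(SSSZ, Z)))))))))))
  [24] S(S(S(S(S(S(S(S(add(S(add(Z, Z)), mul(Z, add(SSSZ, Z)))))))))))
  [25] S(S(S(S(S(S(S(S(S(add(add(Z, Z), mul(Z, add(SSSZ, Z))))))))))))
  [26] S(S(S(S(S(S(S(S(S(add(Z, mul(Z, add(SSSZ, Z))))))))))))
  [27] S(S(S(S(S(S(S(S(S(mul(Z, add(SSSZ, Z)))))))))))
  [28] S^9(Z)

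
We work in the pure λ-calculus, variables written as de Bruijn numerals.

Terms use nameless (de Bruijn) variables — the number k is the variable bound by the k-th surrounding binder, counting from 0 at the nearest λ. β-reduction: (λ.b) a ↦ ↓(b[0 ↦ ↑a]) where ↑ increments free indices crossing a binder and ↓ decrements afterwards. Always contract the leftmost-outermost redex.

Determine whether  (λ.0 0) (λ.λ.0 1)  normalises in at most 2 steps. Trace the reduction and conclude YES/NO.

Answer: YES — reaches normal form λ.0 (λ.λ.0 1) in 2 ≤ 2 steps

Derivation:
  start: (λ.0 0) (λ.λ.0 1)
  [1] (λ.λ.0 1) (λ.λ.0 1)
  [2] λ.0 (λ.λ.0 1)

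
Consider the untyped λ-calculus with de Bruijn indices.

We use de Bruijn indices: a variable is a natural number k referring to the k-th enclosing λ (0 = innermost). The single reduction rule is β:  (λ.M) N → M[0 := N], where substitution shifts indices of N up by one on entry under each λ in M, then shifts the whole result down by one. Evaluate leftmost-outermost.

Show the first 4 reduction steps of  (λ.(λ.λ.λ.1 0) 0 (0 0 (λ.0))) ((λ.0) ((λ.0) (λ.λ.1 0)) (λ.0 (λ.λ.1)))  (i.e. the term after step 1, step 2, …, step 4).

Answer: after 4 steps: λ.(λ.0) (λ.λ.1 0) (λ.0 (λ.λ.1)) ((λ.0) ((λ.0) (λ.λ.1 0)) (λ.0 (λ.λ.1))) (λ.0) 0

Working:
  start: (λ.(λ.λ.λ.1 0) 0 (0 0 (λ.0))) ((λ.0) ((λ.0) (λ.λ.1 0)) (λ.0 (λ.λ.1)))
  →1  (λ.λ.λ.1 0) ((λ.0) ((λ.0) (λ.λ.1 0)) (λ.0 (λ.λ.1))) ((λ.0) ((λ.0) (λ.λ.1 0)) (λ.0 (λ.λ.1)) ((λ.0) ((λ.0) (λ.λ.1 0)) (λ.0 (λ.λ.1))) (λ.0))
  →2  (λ.λ.1 0) ((λ.0) ((λ.0) (λ.λ.1 0)) (λ.0 (λ.λ.1)) ((λ.0) ((λ.0) (λ.λ.1 0)) (λ.0 (λ.λ.1))) (λ.0))
  →3  λ.(λ.0) ((λ.0) (λ.λ.1 0)) (λ.0 (λ.λ.1)) ((λ.0) ((λ.0) (λ.λ.1 0)) (λ.0 (λ.λ.1))) (λ.0) 0
  →4  λ.(λ.0) (λ.λ.1 0) (λ.0 (λ.λ.1)) ((λ.0) ((λ.0) (λ.λ.1 0)) (λ.0 (λ.λ.1))) (λ.0) 0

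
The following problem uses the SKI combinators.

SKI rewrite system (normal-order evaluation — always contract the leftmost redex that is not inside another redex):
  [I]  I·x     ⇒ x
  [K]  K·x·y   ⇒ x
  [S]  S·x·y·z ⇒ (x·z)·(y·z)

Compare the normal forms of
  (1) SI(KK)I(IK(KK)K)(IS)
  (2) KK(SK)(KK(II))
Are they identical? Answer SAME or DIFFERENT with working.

Term A:
  start: SI(KK)I(IK(KK)K)(IS)
  [1] II(KKI)(IK(KK)K)(IS)
  [2] I(KKI)(IK(KK)K)(IS)
  [3] KKI(IK(KK)K)(IS)
  [4] K(IK(KK)K)(IS)
  [5] IK(KK)K
  [6] K(KK)K
  [7] KK

Term B:
  start: KK(SK)(KK(II))
  [1] K(KK(II))
  [2] KK

Answer: SAME — A ⇓ KK, B ⇓ KK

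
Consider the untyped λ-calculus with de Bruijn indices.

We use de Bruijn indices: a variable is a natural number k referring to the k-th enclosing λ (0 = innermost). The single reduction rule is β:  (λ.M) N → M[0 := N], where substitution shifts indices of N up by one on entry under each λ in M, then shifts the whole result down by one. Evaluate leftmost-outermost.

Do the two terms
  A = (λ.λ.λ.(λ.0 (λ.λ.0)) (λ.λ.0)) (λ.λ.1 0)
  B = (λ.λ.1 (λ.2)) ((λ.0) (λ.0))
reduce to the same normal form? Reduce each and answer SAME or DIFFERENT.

Term A:
  start: (λ.λ.λ.(λ.0 (λ.λ.0)) (λ.λ.0)) (λ.λ.1 0)
  →1  λ.λ.(λ.0 (λ.λ.0)) (λ.λ.0)
  →2  λ.λ.(λ.λ.0) (λ.λ.0)
  →3  λ.λ.λ.0

Term B:
  start: (λ.λ.1 (λ.2)) ((λ.0) (λ.0))
  →1  λ.(λ.0) (λ.0) (λ.(λ.0) (λ.0))
  →2  λ.(λ.0) (λ.(λ.0) (λ.0))
  →3  λ.λ.(λ.0) (λ.0)
  →4  λ.λ.λ.0

Answer: SAME — A ⇓ λ.λ.λ.0, B ⇓ λ.λ.λ.0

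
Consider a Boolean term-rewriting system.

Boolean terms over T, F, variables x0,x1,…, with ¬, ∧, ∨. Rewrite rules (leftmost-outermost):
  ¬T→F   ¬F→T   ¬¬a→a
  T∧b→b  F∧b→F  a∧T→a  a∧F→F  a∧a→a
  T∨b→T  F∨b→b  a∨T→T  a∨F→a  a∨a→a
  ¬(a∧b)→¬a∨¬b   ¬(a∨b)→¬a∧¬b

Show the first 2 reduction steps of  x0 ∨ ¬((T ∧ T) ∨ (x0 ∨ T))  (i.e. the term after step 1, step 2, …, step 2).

Answer: after 2 steps: x0 ∨ ((¬T ∨ ¬T) ∧ ¬(x0 ∨ T))

Derivation:
  start: x0 ∨ ¬((T ∧ T) ∨ (x0 ∨ T))
  [1] x0 ∨ (¬(T ∧ T) ∧ ¬(x0 ∨ T))
  [2] x0 ∨ ((¬T ∨ ¬T) ∧ ¬(x0 ∨ T))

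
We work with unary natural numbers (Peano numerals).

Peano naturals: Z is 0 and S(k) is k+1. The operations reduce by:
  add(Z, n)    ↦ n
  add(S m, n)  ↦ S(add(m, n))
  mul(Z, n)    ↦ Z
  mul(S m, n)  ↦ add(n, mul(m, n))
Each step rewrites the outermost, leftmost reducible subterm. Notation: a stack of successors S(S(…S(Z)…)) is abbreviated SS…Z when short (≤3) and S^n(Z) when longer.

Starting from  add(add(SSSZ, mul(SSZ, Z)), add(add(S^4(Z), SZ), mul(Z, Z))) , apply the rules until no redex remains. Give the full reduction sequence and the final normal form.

  start: add(add(SSSZ, mul(SSZ, Z)), add(add(S^4(Z), SZ), mul(Z, Z)))
  [1] add(S(add(SSZ, mul(SSZ, Z))), add(add(S^4(Z), SZ), mul(Z, Z)))
  [2] S(add(add(SSZ, mul(SSZ, Z)), add(add(S^4(Z), SZ), mul(Z, Z))))
  [3] S(add(S(add(SZ, mul(SSZ, Z))), add(add(S^4(Z), SZ), mul(Z, Z))))
  [4] S(S(add(add(SZ, mul(SSZ, Z)), add(add(S^4(Z), SZ), mul(Z, Z)))))
  [5] S(S(add(S(add(Z, mul(SSZ, Z))), add(add(S^4(Z), SZ), mul(Z, Z)))))
  [6] S(S(S(add(add(Z, mul(SSZ, Z)), add(add(S^4(Z), SZ), mul(Z, Z))))))
  [7] S(S(S(add(mul(SSZ, Z), add(add(S^4(Z), SZ), mul(Z, Z))))))
  [8] S(S(S(add(add(Z, mul(SZ, Z)), add(add(S^4(Z), SZ), mul(Z, Z))))))
  [9] S(S(S(add(mul(SZ, Z), add(add(S^4(Z), SZ), mul(Z, Z))))))
  [10] S(S(S(add(add(Z, mul(Z, Z)), add(add(S^4(Z), SZ), mul(Z, Z))))))
  [11] S(S(S(add(mul(Z, Z), add(add(S^4(Z), SZ), mul(Z, Z))))))
  [12] S(S(S(add(Z, add(add(S^4(Z), SZ), mul(Z, Z))))))
  [13] S(S(S(add(add(S^4(Z), SZ), mul(Z, Z)))))
  [14] S(S(S(add(S(add(SSSZ, SZ)), mul(Z, Z)))))
  [15] S(S(S(S(add(add(SSSZ, SZ), mul(Z, Z))))))
  [16] S(S(S(S(add(S(add(SSZ, SZ)), mul(Z, Z))))))
  [17] S(S(S(S(S(add(add(SSZ, SZ), mul(Z, Z)))))))
  [18] S(S(S(S(S(add(S(add(SZ, SZ)), mul(Z, Z)))))))
  [19] S(S(S(S(S(S(add(add(SZ, SZ), mul(Z, Z))))))))
  [20] S(S(S(S(S(S(add(S(add(Z, SZ)), mul(Z, Z))))))))
  [21] S(S(S(S(S(S(S(add(add(Z, SZ), mul(Z, Z)))))))))
  [22] S(S(S(S(S(S(S(add(SZ, mul(Z, Z)))))))))
  [23] S(S(S(S(S(S(S(S(add(Z, mul(Z, Z))))))))))
  [24] S(S(S(S(S(S(S(S(mul(Z, Z)))))))))
  [25] S^8(Z)

Answer: normal form = S^8(Z)  (in 25 steps)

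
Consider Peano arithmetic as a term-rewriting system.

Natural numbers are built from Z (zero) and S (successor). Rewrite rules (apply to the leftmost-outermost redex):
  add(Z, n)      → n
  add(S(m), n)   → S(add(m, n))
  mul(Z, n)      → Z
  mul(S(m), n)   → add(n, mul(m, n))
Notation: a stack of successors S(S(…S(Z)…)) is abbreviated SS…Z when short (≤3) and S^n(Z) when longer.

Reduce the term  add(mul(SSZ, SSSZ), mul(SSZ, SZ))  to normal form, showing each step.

Answer: normal form = S^8(Z)  (in 25 steps)

Derivation:
  start: add(mul(SSZ, SSSZ), mul(SSZ, SZ))
  [1] add(add(SSSZ, mul(SZ, SSSZ)), mul(SSZ, SZ))
  [2] add(S(add(SSZ, mul(SZ, SSSZ))), mul(SSZ, SZ))
  [3] S(add(add(SSZ, mul(SZ, SSSZ)), mul(SSZ, SZ)))
  [4] S(add(S(add(SZ, mul(SZ, SSSZ))), mul(SSZ, SZ)))
  [5] S(S(add(add(SZ, mul(SZ, SSSZ)), mul(SSZ, SZ))))
  [6] S(S(add(S(add(Z, mul(SZ, SSSZ))), mul(SSZ, SZ))))
  [7] S(S(S(add(add(Z, mul(SZ, SSSZ)), mul(SSZ, SZ)))))
  [8] S(S(S(add(mul(SZ, SSSZ), mul(SSZ, SZ)))))
  [9] S(S(S(add(add(SSSZ, mul(Z, SSSZ)), mul(SSZ, SZ)))))
  [10] S(S(S(add(S(add(SSZ, mul(Z, SSSZ))), mul(SSZ, SZ)))))
  [11] S(S(S(S(add(add(SSZ, mul(Z, SSSZ)), mul(SSZ, SZ))))))
  [12] S(S(S(S(add(S(add(SZ, mul(Z, SSSZ))), mul(SSZ, SZ))))))
  [13] S(S(S(S(S(add(add(SZ, mul(Z, SSSZ)), mul(SSZ, SZ)))))))
  [14] S(S(S(S(S(add(S(add(Z, mul(Z, SSSZ))), mul(SSZ, SZ)))))))
  [15] S(S(S(S(S(S(add(add(Z, mul(Z, SSSZ)), mul(SSZ, SZ))))))))
  [16] S(S(S(S(S(S(add(mul(Z, SSSZ), mul(SSZ, SZ))))))))
  [17] S(S(S(S(S(S(add(Z, mul(SSZ, SZ))))))))
  [18] S(S(S(S(S(S(mul(SSZ, SZ)))))))
  [19] S(S(S(S(S(S(add(SZ, mul(SZ, SZ))))))))
  [20] S(S(S(S(S(S(S(add(Z, mul(SZ, SZ)))))))))
  [21] S(S(S(S(S(S(S(mul(SZ, SZ))))))))
  [22] S(S(S(S(S(S(S(add(SZ, mul(Z, SZ)))))))))
  [23] S(S(S(S(S(S(S(S(add(Z, mul(Z, SZ))))))))))
  [24] S(S(S(S(S(S(S(S(mul(Z, SZ)))))))))
  [25] S^8(Z)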